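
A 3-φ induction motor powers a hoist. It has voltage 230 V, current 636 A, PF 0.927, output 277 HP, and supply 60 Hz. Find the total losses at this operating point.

P_in = √3·V·I·cosφ = 1.732×230×636×0.927 = 234862 W
P_out = 277×746 = 206642 W
Losses = P_in − P_out = 234862 − 206642 = 28220 W

28200 W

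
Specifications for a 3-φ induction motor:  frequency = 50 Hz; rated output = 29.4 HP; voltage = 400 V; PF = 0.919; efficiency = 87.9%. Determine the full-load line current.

39.2 A

P_out = 29.4 × 746 = 21932 W
P_in = P_out / η = 21932 / 0.879 = 24951 W
I_L = P_in / (√3·V_L·cosφ) = 24951 / (1.732 × 400 × 0.919) = 39.2 A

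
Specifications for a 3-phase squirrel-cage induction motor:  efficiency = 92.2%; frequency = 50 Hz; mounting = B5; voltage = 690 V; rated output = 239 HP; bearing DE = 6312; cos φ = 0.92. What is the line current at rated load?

176 A

P_out = 239 × 746 = 178294 W
P_in = P_out / η = 178294 / 0.922 = 193377 W
I_L = P_in / (√3·V_L·cosφ) = 193377 / (1.732 × 690 × 0.92) = 176 A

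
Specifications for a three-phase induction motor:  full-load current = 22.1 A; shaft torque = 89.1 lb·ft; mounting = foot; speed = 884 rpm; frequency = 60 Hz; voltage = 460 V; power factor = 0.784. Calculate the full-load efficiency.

81.0 %

τ = 89.1 lb·ft × 1.356 = 120.8 N·m
ω = 2π × 884/60 = 92.57 rad/s; P_out = τω = 120.8 × 92.57 = 11182 W
P_in = √3·V_L·I_L·cosφ = 1.732 × 460 × 22.1 × 0.784 = 13804 W
η = P_out / P_in = 11182 / 13804 = 0.810 = 81.0%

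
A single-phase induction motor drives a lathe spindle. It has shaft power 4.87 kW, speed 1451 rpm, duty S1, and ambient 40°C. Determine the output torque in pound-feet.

23.6 lb·ft

ω = 2π × 1451/60 = 151.9 rad/s
τ = P/ω = 4870/151.9 = 32.06 N·m
In lb·ft: 32.06/1.356 = 23.6 lb·ft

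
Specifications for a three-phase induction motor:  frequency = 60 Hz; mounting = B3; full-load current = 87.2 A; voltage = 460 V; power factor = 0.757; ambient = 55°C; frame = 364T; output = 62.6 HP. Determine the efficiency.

88.8 %

P_out = 62.6 × 746 = 46700 W
P_in = √3·V_L·I_L·cosφ = 1.732 × 460 × 87.2 × 0.757 = 52592 W
η = P_out / P_in = 46700 / 52592 = 0.888 = 88.8%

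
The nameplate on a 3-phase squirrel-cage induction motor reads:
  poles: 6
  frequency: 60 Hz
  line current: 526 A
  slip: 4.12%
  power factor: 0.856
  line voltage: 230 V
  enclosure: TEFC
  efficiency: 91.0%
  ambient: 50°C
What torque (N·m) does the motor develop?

1350 N·m

P_in = √3·V·I·cosφ = 1.732 × 230 × 526 × 0.856 = 179364 W
P_out = η·P_in = 0.91 × 179364 = 163221 W
n_s = 120×60/6 = 1200 rpm; n = 1200×(1−0.0412) = 1151 rpm
ω = 2π×1151/60 = 120.5 rad/s
τ = P_out/ω = 163221/120.5 = 1350 N·m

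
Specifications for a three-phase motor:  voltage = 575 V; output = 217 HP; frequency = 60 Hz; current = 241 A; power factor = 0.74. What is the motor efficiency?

P_out = 217 × 746 = 161882 W
P_in = √3·V_L·I_L·cosφ = 1.732 × 575 × 241 × 0.74 = 177609 W
η = P_out / P_in = 161882 / 177609 = 0.911 = 91.1%

91.1 %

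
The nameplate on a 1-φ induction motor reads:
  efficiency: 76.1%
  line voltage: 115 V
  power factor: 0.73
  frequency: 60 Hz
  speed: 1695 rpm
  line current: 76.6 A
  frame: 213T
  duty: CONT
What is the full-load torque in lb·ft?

20.3 lb·ft

P_in = V·I·cosφ = 115 × 76.6 × 0.73 = 6431 W
P_out = η·P_in = 0.761 × 6431 = 4894 W
n = 1695 rpm
ω = 2π×1695/60 = 177.5 rad/s
τ = P_out/ω = 4894/177.5 = 27.57 N·m
In lb·ft: 27.57/1.356 = 20.3 lb·ft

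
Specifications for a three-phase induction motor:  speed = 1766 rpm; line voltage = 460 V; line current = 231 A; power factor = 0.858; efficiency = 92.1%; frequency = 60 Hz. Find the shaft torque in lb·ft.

P_in = √3·V·I·cosφ = 1.732 × 460 × 231 × 0.858 = 157908 W
P_out = η·P_in = 0.921 × 157908 = 145433 W
n = 1766 rpm
ω = 2π×1766/60 = 184.9 rad/s
τ = P_out/ω = 145433/184.9 = 786.5 N·m
In lb·ft: 786.5/1.356 = 580 lb·ft

580 lb·ft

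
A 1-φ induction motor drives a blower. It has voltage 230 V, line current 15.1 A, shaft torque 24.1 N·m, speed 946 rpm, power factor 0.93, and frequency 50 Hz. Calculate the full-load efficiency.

73.9 %

ω = 2π × 946/60 = 99.06 rad/s; P_out = τω = 24.1 × 99.06 = 2387 W
P_in = V·I·cosφ = 230 × 15.1 × 0.93 = 3230 W
η = P_out / P_in = 2387 / 3230 = 0.739 = 73.9%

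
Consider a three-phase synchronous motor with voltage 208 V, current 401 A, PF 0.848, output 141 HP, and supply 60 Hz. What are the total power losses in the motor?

17.3 kW

P_in = √3·V·I·cosφ = 1.732×208×401×0.848 = 122504 W
P_out = 141×746 = 105186 W
Losses = P_in − P_out = 122504 − 105186 = 17318 W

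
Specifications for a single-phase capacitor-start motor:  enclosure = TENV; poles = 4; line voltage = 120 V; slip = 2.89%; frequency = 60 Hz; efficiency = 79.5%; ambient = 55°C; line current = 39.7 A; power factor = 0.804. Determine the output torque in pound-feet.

12.3 lb·ft

P_in = V·I·cosφ = 120 × 39.7 × 0.804 = 3830 W
P_out = η·P_in = 0.795 × 3830 = 3045 W
n_s = 120×60/4 = 1800 rpm; n = 1800×(1−0.0289) = 1748 rpm
ω = 2π×1748/60 = 183.1 rad/s
τ = P_out/ω = 3045/183.1 = 16.63 N·m
In lb·ft: 16.63/1.356 = 12.3 lb·ft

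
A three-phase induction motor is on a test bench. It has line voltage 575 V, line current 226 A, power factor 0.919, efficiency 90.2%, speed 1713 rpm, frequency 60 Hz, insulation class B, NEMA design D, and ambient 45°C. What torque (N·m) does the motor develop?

1040 N·m

P_in = √3·V·I·cosφ = 1.732 × 575 × 226 × 0.919 = 206842 W
P_out = η·P_in = 0.902 × 206842 = 186571 W
n = 1713 rpm
ω = 2π×1713/60 = 179.4 rad/s
τ = P_out/ω = 186571/179.4 = 1040 N·m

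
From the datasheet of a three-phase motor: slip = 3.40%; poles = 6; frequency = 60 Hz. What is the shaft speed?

n_s = 120f/p = 120×60/6 = 1200 rpm
n = n_s(1 − s) = 1200 × (1 − 0.034) = 1159 rpm

1159 rpm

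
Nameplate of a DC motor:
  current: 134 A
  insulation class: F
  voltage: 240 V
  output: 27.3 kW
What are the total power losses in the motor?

P_in = V·I = 240×134 = 32160 W
P_out = 27300 W
Losses = P_in − P_out = 32160 − 27300 = 4860 W

4.86 kW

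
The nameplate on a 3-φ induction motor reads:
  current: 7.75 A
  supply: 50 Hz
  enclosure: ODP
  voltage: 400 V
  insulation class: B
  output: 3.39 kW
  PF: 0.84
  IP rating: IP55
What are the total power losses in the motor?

1.12 kW

P_in = √3·V·I·cosφ = 1.732×400×7.75×0.84 = 4510 W
P_out = 3390 W
Losses = P_in − P_out = 4510 − 3390 = 1120 W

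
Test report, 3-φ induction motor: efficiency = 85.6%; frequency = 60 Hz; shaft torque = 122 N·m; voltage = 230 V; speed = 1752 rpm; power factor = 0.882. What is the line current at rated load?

74.4 A

ω = 2π×1752/60 = 183.5 rad/s; P_out = τω = 122 × 183.5 = 22387 W
P_in = P_out / η = 22387 / 0.856 = 26153 W
I_L = P_in / (√3·V_L·cosφ) = 26153 / (1.732 × 230 × 0.882) = 74.4 A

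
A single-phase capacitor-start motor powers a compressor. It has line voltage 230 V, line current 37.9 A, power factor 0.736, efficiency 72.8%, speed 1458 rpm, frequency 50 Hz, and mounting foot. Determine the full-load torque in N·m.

P_in = V·I·cosφ = 230 × 37.9 × 0.736 = 6416 W
P_out = η·P_in = 0.728 × 6416 = 4671 W
n = 1458 rpm
ω = 2π×1458/60 = 152.7 rad/s
τ = P_out/ω = 4671/152.7 = 30.6 N·m

30.6 N·m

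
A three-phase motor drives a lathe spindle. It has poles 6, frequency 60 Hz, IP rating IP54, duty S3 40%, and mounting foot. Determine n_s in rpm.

n_s = 120f/p = 120×60/6 = 1200 rpm

1200 rpm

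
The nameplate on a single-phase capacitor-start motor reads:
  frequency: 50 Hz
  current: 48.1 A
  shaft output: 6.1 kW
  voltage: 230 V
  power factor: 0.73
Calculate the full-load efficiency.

75.5 %

P_out = 6.1 kW = 6100 W
P_in = V·I·cosφ = 230 × 48.1 × 0.73 = 8076 W
η = P_out / P_in = 6100 / 8076 = 0.755 = 75.5%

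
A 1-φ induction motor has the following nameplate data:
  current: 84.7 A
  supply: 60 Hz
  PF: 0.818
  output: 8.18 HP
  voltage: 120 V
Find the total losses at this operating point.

P_in = V·I·cosφ = 120×84.7×0.818 = 8314 W
P_out = 8.18×746 = 6102 W
Losses = P_in − P_out = 8314 − 6102 = 2212 W

2210 W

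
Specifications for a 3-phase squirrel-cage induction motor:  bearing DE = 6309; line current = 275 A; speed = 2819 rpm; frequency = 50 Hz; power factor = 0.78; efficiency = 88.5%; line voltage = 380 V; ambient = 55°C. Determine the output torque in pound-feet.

P_in = √3·V·I·cosφ = 1.732 × 380 × 275 × 0.78 = 141175 W
P_out = η·P_in = 0.885 × 141175 = 124940 W
n = 2819 rpm
ω = 2π×2819/60 = 295.2 rad/s
τ = P_out/ω = 124940/295.2 = 423.2 N·m
In lb·ft: 423.2/1.356 = 312 lb·ft

312 lb·ft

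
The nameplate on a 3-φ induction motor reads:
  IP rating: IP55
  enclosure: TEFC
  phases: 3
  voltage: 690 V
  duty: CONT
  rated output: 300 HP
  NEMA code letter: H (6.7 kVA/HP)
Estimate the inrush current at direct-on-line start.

1680 A

S_LR = 6.7 × 300 = 2010 kVA
I_LR = S_LR/(√3·V_L) = 2010000/(1.732×690) = 1680 A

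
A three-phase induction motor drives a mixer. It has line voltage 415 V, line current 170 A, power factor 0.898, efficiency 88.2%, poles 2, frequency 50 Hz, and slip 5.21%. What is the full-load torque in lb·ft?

P_in = √3·V·I·cosφ = 1.732 × 415 × 170 × 0.898 = 109729 W
P_out = η·P_in = 0.882 × 109729 = 96781 W
n_s = 120×50/2 = 3000 rpm; n = 3000×(1−0.0521) = 2844 rpm
ω = 2π×2844/60 = 297.8 rad/s
τ = P_out/ω = 96781/297.8 = 325 N·m
In lb·ft: 325/1.356 = 240 lb·ft

240 lb·ft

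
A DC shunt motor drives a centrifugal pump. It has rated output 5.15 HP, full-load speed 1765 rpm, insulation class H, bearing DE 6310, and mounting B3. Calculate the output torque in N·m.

P_out = 5.15 × 746 = 3842 W
ω = 2π × 1765/60 = 184.8 rad/s
τ = P_out/ω = 3842/184.8 = 20.8 N·m

20.8 N·m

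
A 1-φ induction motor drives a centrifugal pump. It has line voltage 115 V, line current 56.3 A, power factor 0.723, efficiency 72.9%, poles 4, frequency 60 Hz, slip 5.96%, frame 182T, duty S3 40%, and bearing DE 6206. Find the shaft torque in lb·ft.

14.2 lb·ft

P_in = V·I·cosφ = 115 × 56.3 × 0.723 = 4681 W
P_out = η·P_in = 0.729 × 4681 = 3412 W
n_s = 120×60/4 = 1800 rpm; n = 1800×(1−0.0596) = 1693 rpm
ω = 2π×1693/60 = 177.3 rad/s
τ = P_out/ω = 3412/177.3 = 19.24 N·m
In lb·ft: 19.24/1.356 = 14.2 lb·ft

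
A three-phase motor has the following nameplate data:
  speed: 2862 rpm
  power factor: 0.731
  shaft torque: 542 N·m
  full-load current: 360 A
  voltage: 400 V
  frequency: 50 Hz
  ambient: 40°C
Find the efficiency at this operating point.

ω = 2π × 2862/60 = 299.7 rad/s; P_out = τω = 542 × 299.7 = 162437 W
P_in = √3·V_L·I_L·cosφ = 1.732 × 400 × 360 × 0.731 = 182317 W
η = P_out / P_in = 162437 / 182317 = 0.891 = 89.1%

89.1 %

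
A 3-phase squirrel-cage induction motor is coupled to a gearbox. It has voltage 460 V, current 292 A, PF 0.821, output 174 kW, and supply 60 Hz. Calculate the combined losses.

17 kW

P_in = √3·V·I·cosφ = 1.732×460×292×0.821 = 190999 W
P_out = 174000 W
Losses = P_in − P_out = 190999 − 174000 = 16999 W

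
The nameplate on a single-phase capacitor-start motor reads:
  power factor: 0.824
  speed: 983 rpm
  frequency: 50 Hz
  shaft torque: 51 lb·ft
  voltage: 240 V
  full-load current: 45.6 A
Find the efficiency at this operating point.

78.9 %

τ = 51 lb·ft × 1.356 = 69.16 N·m
ω = 2π × 983/60 = 102.9 rad/s; P_out = τω = 69.16 × 102.9 = 7117 W
P_in = V·I·cosφ = 240 × 45.6 × 0.824 = 9018 W
η = P_out / P_in = 7117 / 9018 = 0.789 = 78.9%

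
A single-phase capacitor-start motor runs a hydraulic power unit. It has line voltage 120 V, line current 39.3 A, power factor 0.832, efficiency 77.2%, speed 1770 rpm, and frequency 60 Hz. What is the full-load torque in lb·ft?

12.1 lb·ft

P_in = V·I·cosφ = 120 × 39.3 × 0.832 = 3924 W
P_out = η·P_in = 0.772 × 3924 = 3029 W
n = 1770 rpm
ω = 2π×1770/60 = 185.4 rad/s
τ = P_out/ω = 3029/185.4 = 16.34 N·m
In lb·ft: 16.34/1.356 = 12.1 lb·ft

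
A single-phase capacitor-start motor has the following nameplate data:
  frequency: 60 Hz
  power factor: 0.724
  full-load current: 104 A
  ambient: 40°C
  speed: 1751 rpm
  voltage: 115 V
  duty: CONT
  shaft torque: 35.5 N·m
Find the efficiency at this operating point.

75.2 %

ω = 2π × 1751/60 = 183.4 rad/s; P_out = τω = 35.5 × 183.4 = 6511 W
P_in = V·I·cosφ = 115 × 104 × 0.724 = 8659 W
η = P_out / P_in = 6511 / 8659 = 0.752 = 75.2%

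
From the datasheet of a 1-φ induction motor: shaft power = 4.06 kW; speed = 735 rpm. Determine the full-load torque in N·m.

52.7 N·m

ω = 2π × 735/60 = 76.97 rad/s
τ = P/ω = 4060/76.97 = 52.7 N·m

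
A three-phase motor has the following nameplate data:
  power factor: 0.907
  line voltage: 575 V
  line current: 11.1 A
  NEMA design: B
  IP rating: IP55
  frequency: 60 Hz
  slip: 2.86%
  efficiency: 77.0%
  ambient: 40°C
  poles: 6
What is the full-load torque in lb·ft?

46.6 lb·ft

P_in = √3·V·I·cosφ = 1.732 × 575 × 11.1 × 0.907 = 10026 W
P_out = η·P_in = 0.77 × 10026 = 7720 W
n_s = 120×60/6 = 1200 rpm; n = 1200×(1−0.0286) = 1166 rpm
ω = 2π×1166/60 = 122.1 rad/s
τ = P_out/ω = 7720/122.1 = 63.23 N·m
In lb·ft: 63.23/1.356 = 46.6 lb·ft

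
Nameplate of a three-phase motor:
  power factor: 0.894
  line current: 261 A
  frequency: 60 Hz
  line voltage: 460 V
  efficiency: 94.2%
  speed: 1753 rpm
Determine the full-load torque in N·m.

P_in = √3·V·I·cosφ = 1.732 × 460 × 261 × 0.894 = 185902 W
P_out = η·P_in = 0.942 × 185902 = 175120 W
n = 1753 rpm
ω = 2π×1753/60 = 183.6 rad/s
τ = P_out/ω = 175120/183.6 = 954 N·m

954 N·m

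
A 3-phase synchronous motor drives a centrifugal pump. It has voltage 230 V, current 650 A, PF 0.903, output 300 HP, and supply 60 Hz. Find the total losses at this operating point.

10000 W

P_in = √3·V·I·cosφ = 1.732×230×650×0.903 = 233817 W
P_out = 300×746 = 223800 W
Losses = P_in − P_out = 233817 − 223800 = 10017 W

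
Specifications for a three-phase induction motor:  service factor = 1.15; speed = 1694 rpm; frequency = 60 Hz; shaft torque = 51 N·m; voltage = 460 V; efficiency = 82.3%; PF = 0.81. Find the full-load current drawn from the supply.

17 A

ω = 2π×1694/60 = 177.4 rad/s; P_out = τω = 51 × 177.4 = 9047 W
P_in = P_out / η = 9047 / 0.823 = 10993 W
I_L = P_in / (√3·V_L·cosφ) = 10993 / (1.732 × 460 × 0.81) = 17 A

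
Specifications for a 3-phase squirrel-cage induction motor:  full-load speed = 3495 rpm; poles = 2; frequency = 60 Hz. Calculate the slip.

n_s = 120f/p = 120×60/2 = 3600 rpm
s = (n_s − n)/n_s = (3600 − 3495)/3600 = 0.0292

2.92 %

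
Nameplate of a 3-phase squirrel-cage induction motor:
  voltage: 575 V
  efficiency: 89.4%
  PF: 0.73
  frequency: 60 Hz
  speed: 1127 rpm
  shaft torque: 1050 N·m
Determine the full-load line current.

191 A

ω = 2π×1127/60 = 118 rad/s; P_out = τω = 1050 × 118 = 123900 W
P_in = P_out / η = 123900 / 0.894 = 138591 W
I_L = P_in / (√3·V_L·cosφ) = 138591 / (1.732 × 575 × 0.73) = 191 A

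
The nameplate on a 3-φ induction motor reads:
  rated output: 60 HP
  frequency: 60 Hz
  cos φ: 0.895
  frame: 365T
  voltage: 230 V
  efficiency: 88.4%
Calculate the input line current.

142 A

P_out = 60 × 746 = 44760 W
P_in = P_out / η = 44760 / 0.884 = 50633 W
I_L = P_in / (√3·V_L·cosφ) = 50633 / (1.732 × 230 × 0.895) = 142 A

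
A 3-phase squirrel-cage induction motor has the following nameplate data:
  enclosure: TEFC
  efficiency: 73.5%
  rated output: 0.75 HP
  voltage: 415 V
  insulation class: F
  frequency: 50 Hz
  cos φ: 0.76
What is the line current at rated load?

1.39 A

P_out = 0.75 × 746 = 560 W
P_in = P_out / η = 560 / 0.735 = 762 W
I_L = P_in / (√3·V_L·cosφ) = 762 / (1.732 × 415 × 0.76) = 1.39 A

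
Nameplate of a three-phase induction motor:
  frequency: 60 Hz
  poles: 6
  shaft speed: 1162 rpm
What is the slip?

3.17 %

n_s = 120f/p = 120×60/6 = 1200 rpm
s = (n_s − n)/n_s = (1200 − 1162)/1200 = 0.0317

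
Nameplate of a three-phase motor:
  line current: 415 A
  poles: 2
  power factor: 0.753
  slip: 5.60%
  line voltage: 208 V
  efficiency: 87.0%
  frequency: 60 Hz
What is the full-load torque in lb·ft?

203 lb·ft

P_in = √3·V·I·cosφ = 1.732 × 208 × 415 × 0.753 = 112578 W
P_out = η·P_in = 0.87 × 112578 = 97943 W
n_s = 120×60/2 = 3600 rpm; n = 3600×(1−0.056) = 3398 rpm
ω = 2π×3398/60 = 355.8 rad/s
τ = P_out/ω = 97943/355.8 = 275.3 N·m
In lb·ft: 275.3/1.356 = 203 lb·ft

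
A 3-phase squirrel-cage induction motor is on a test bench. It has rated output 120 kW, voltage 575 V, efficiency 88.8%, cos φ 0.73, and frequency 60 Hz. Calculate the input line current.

P_out = 120 kW = 120000 W
P_in = P_out / η = 120000 / 0.888 = 135135 W
I_L = P_in / (√3·V_L·cosφ) = 135135 / (1.732 × 575 × 0.73) = 186 A

186 A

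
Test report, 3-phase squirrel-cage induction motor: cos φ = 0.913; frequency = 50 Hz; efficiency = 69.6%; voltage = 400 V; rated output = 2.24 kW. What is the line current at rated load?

5.09 A

P_out = 2.24 kW = 2240 W
P_in = P_out / η = 2240 / 0.696 = 3218 W
I_L = P_in / (√3·V_L·cosφ) = 3218 / (1.732 × 400 × 0.913) = 5.09 A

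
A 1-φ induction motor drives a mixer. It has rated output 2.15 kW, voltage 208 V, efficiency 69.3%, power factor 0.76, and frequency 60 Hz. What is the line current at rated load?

P_out = 2.15 kW = 2150 W
P_in = P_out / η = 2150 / 0.693 = 3102 W
I = P_in / (V·cosφ) = 3102 / (208 × 0.76) = 19.6 A

19.6 A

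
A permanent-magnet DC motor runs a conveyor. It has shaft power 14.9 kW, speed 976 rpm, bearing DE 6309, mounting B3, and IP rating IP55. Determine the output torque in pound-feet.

ω = 2π × 976/60 = 102.2 rad/s
τ = P/ω = 14900/102.2 = 145.8 N·m
In lb·ft: 145.8/1.356 = 108 lb·ft

108 lb·ft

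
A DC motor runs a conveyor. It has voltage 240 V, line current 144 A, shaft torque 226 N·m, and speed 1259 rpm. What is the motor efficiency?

ω = 2π × 1259/60 = 131.8 rad/s; P_out = τω = 226 × 131.8 = 29787 W
P_in = V·I = 240 × 144 = 34560 W
η = P_out / P_in = 29787 / 34560 = 0.862 = 86.2%

86.2 %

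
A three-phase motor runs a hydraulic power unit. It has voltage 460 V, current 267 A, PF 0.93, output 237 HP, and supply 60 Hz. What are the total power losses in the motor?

P_in = √3·V·I·cosφ = 1.732×460×267×0.93 = 197834 W
P_out = 237×746 = 176802 W
Losses = P_in − P_out = 197834 − 176802 = 21032 W

21 kW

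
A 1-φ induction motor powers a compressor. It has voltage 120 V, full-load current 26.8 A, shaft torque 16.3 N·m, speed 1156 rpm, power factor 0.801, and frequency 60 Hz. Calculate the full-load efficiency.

76.6 %

ω = 2π × 1156/60 = 121.1 rad/s; P_out = τω = 16.3 × 121.1 = 1974 W
P_in = V·I·cosφ = 120 × 26.8 × 0.801 = 2576 W
η = P_out / P_in = 1974 / 2576 = 0.766 = 76.6%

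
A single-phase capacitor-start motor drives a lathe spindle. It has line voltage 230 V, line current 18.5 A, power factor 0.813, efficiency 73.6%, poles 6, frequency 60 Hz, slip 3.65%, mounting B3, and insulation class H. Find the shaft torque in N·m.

P_in = V·I·cosφ = 230 × 18.5 × 0.813 = 3459 W
P_out = η·P_in = 0.736 × 3459 = 2546 W
n_s = 120×60/6 = 1200 rpm; n = 1200×(1−0.0365) = 1156 rpm
ω = 2π×1156/60 = 121.1 rad/s
τ = P_out/ω = 2546/121.1 = 21 N·m

21 N·m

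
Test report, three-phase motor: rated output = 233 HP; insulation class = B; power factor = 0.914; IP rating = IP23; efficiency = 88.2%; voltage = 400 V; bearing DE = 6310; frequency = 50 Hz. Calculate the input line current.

311 A

P_out = 233 × 746 = 173818 W
P_in = P_out / η = 173818 / 0.882 = 197073 W
I_L = P_in / (√3·V_L·cosφ) = 197073 / (1.732 × 400 × 0.914) = 311 A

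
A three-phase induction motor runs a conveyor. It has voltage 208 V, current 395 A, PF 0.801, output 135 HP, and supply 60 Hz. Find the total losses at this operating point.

P_in = √3·V·I·cosφ = 1.732×208×395×0.801 = 113983 W
P_out = 135×746 = 100710 W
Losses = P_in − P_out = 113983 − 100710 = 13273 W

13.3 kW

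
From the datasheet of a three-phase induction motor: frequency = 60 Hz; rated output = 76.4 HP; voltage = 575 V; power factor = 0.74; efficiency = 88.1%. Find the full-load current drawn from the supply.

87.8 A

P_out = 76.4 × 746 = 56994 W
P_in = P_out / η = 56994 / 0.881 = 64692 W
I_L = P_in / (√3·V_L·cosφ) = 64692 / (1.732 × 575 × 0.74) = 87.8 A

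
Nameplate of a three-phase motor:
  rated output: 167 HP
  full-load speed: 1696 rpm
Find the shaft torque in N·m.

P_out = 167 × 746 = 124582 W
ω = 2π × 1696/60 = 177.6 rad/s
τ = P_out/ω = 124582/177.6 = 701 N·m

701 N·m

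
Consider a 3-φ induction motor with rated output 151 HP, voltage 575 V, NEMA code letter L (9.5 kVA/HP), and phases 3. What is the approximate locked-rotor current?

S_LR = 9.5 × 151 = 1434.5 kVA
I_LR = S_LR/(√3·V_L) = 1434500/(1.732×575) = 1440 A

1440 A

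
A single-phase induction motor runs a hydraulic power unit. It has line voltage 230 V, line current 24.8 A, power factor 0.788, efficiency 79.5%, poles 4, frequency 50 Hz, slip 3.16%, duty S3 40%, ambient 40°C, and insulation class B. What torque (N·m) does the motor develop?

23.5 N·m

P_in = V·I·cosφ = 230 × 24.8 × 0.788 = 4495 W
P_out = η·P_in = 0.795 × 4495 = 3574 W
n_s = 120×50/4 = 1500 rpm; n = 1500×(1−0.0316) = 1453 rpm
ω = 2π×1453/60 = 152.2 rad/s
τ = P_out/ω = 3574/152.2 = 23.5 N·m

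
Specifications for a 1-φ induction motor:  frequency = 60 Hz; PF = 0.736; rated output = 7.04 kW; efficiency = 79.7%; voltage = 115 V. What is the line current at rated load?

104 A

P_out = 7.04 kW = 7040 W
P_in = P_out / η = 7040 / 0.797 = 8833 W
I = P_in / (V·cosφ) = 8833 / (115 × 0.736) = 104 A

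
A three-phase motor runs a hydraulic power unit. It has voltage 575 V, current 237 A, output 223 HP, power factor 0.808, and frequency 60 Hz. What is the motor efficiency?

P_out = 223 × 746 = 166358 W
P_in = √3·V_L·I_L·cosφ = 1.732 × 575 × 237 × 0.808 = 190711 W
η = P_out / P_in = 166358 / 190711 = 0.872 = 87.2%

87.2 %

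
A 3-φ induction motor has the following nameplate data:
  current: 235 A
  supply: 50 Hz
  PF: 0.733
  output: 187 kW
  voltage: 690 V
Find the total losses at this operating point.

P_in = √3·V·I·cosφ = 1.732×690×235×0.733 = 205859 W
P_out = 187000 W
Losses = P_in − P_out = 205859 − 187000 = 18859 W

18.9 kW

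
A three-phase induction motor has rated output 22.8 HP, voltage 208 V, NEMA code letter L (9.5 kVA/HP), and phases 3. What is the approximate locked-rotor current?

601 A

S_LR = 9.5 × 22.8 = 216.6 kVA
I_LR = S_LR/(√3·V_L) = 216600/(1.732×208) = 601 A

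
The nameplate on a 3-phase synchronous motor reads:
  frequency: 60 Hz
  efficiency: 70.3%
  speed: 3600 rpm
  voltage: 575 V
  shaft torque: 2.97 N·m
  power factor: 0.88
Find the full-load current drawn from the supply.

1.82 A

ω = 2π×3600/60 = 377 rad/s; P_out = τω = 2.97 × 377 = 1120 W
P_in = P_out / η = 1120 / 0.703 = 1593 W
I_L = P_in / (√3·V_L·cosφ) = 1593 / (1.732 × 575 × 0.88) = 1.82 A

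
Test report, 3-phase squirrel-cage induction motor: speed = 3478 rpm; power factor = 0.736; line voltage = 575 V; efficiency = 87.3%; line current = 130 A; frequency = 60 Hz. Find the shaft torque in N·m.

228 N·m

P_in = √3·V·I·cosφ = 1.732 × 575 × 130 × 0.736 = 95288 W
P_out = η·P_in = 0.873 × 95288 = 83186 W
n = 3478 rpm
ω = 2π×3478/60 = 364.2 rad/s
τ = P_out/ω = 83186/364.2 = 228 N·m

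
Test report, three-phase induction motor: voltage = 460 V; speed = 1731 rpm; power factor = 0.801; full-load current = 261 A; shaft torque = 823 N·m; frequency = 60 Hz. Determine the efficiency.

ω = 2π × 1731/60 = 181.3 rad/s; P_out = τω = 823 × 181.3 = 149210 W
P_in = √3·V_L·I_L·cosφ = 1.732 × 460 × 261 × 0.801 = 166563 W
η = P_out / P_in = 149210 / 166563 = 0.896 = 89.6%

89.6 %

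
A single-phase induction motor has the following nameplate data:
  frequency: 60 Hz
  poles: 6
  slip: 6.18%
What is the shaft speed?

1126 rpm

n_s = 120f/p = 120×60/6 = 1200 rpm
n = n_s(1 − s) = 1200 × (1 − 0.0618) = 1126 rpm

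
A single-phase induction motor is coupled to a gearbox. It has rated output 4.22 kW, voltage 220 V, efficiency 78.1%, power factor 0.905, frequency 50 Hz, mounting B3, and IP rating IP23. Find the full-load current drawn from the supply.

27.1 A

P_out = 4.22 kW = 4220 W
P_in = P_out / η = 4220 / 0.781 = 5403 W
I = P_in / (V·cosφ) = 5403 / (220 × 0.905) = 27.1 A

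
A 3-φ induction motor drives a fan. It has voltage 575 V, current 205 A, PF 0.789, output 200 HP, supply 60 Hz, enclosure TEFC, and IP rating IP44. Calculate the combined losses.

P_in = √3·V·I·cosφ = 1.732×575×205×0.789 = 161082 W
P_out = 200×746 = 149200 W
Losses = P_in − P_out = 161082 − 149200 = 11882 W

11900 W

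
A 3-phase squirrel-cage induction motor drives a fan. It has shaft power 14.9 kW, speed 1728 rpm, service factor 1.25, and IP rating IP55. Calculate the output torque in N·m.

82.3 N·m

ω = 2π × 1728/60 = 181 rad/s
τ = P/ω = 14900/181 = 82.3 N·m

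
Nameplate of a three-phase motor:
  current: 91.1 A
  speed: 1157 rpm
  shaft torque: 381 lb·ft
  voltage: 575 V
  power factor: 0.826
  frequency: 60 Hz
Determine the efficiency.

τ = 381 lb·ft × 1.356 = 516.6 N·m
ω = 2π × 1157/60 = 121.2 rad/s; P_out = τω = 516.6 × 121.2 = 62612 W
P_in = √3·V_L·I_L·cosφ = 1.732 × 575 × 91.1 × 0.826 = 74940 W
η = P_out / P_in = 62612 / 74940 = 0.835 = 83.5%

83.5 %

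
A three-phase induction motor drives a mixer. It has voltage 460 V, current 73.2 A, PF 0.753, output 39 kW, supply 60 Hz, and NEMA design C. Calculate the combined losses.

4920 W

P_in = √3·V·I·cosφ = 1.732×460×73.2×0.753 = 43915 W
P_out = 39000 W
Losses = P_in − P_out = 43915 − 39000 = 4915 W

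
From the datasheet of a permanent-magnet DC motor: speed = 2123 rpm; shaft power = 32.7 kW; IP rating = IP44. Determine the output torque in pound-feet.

ω = 2π × 2123/60 = 222.3 rad/s
τ = P/ω = 32700/222.3 = 147.1 N·m
In lb·ft: 147.1/1.356 = 108 lb·ft

108 lb·ft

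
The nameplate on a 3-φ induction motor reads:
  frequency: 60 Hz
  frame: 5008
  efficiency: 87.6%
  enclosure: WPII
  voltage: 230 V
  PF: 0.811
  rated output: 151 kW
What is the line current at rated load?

P_out = 151 kW = 151000 W
P_in = P_out / η = 151000 / 0.876 = 172374 W
I_L = P_in / (√3·V_L·cosφ) = 172374 / (1.732 × 230 × 0.811) = 534 A

534 A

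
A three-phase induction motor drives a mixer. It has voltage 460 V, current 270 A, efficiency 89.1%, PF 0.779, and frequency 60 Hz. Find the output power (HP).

P_in = √3·V·I·cosφ = 1.732 × 460 × 270 × 0.779 = 167574 W
P_out = η·P_in = 0.891 × 167574 = 149308 W
= 149308/746 = 200 HP

200 HP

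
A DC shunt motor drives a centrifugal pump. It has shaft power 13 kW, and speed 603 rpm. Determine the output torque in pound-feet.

152 lb·ft

ω = 2π × 603/60 = 63.15 rad/s
τ = P/ω = 13000/63.15 = 205.9 N·m
In lb·ft: 205.9/1.356 = 152 lb·ft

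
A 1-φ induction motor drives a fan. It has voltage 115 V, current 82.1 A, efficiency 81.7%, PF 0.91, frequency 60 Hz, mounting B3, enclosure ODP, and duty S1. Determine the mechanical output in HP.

9.41 HP

P_in = V·I·cosφ = 115 × 82.1 × 0.91 = 8592 W
P_out = η·P_in = 0.817 × 8592 = 7020 W
= 7020/746 = 9.41 HP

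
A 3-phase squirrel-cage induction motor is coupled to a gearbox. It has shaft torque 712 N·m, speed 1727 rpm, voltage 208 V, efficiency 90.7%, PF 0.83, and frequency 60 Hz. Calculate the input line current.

ω = 2π×1727/60 = 180.9 rad/s; P_out = τω = 712 × 180.9 = 128801 W
P_in = P_out / η = 128801 / 0.907 = 142008 W
I_L = P_in / (√3·V_L·cosφ) = 142008 / (1.732 × 208 × 0.83) = 475 A

475 A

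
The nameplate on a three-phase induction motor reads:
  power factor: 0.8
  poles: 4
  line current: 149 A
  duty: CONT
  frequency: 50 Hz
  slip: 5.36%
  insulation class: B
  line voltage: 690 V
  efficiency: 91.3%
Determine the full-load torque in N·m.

P_in = √3·V·I·cosφ = 1.732 × 690 × 149 × 0.8 = 142454 W
P_out = η·P_in = 0.913 × 142454 = 130061 W
n_s = 120×50/4 = 1500 rpm; n = 1500×(1−0.0536) = 1420 rpm
ω = 2π×1420/60 = 148.7 rad/s
τ = P_out/ω = 130061/148.7 = 875 N·m

875 N·m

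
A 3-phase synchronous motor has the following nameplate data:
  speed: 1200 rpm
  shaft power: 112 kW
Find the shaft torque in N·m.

891 N·m

ω = 2π × 1200/60 = 125.7 rad/s
τ = P/ω = 112000/125.7 = 891 N·m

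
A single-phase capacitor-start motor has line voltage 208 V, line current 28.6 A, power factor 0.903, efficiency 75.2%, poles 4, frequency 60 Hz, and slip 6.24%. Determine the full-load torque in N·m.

P_in = V·I·cosφ = 208 × 28.6 × 0.903 = 5372 W
P_out = η·P_in = 0.752 × 5372 = 4040 W
n_s = 120×60/4 = 1800 rpm; n = 1800×(1−0.0624) = 1688 rpm
ω = 2π×1688/60 = 176.8 rad/s
τ = P_out/ω = 4040/176.8 = 22.9 N·m

22.9 N·m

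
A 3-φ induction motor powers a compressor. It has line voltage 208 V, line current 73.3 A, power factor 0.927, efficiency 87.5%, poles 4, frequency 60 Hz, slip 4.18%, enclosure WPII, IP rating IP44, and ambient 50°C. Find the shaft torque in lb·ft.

87.5 lb·ft

P_in = √3·V·I·cosφ = 1.732 × 208 × 73.3 × 0.927 = 24479 W
P_out = η·P_in = 0.875 × 24479 = 21419 W
n_s = 120×60/4 = 1800 rpm; n = 1800×(1−0.0418) = 1725 rpm
ω = 2π×1725/60 = 180.6 rad/s
τ = P_out/ω = 21419/180.6 = 118.6 N·m
In lb·ft: 118.6/1.356 = 87.5 lb·ft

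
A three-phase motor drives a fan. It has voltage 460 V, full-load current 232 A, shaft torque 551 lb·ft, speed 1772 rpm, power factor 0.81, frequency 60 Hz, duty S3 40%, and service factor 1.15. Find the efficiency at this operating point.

92.6 %

τ = 551 lb·ft × 1.356 = 747.2 N·m
ω = 2π × 1772/60 = 185.6 rad/s; P_out = τω = 747.2 × 185.6 = 138680 W
P_in = √3·V_L·I_L·cosφ = 1.732 × 460 × 232 × 0.81 = 149720 W
η = P_out / P_in = 138680 / 149720 = 0.926 = 92.6%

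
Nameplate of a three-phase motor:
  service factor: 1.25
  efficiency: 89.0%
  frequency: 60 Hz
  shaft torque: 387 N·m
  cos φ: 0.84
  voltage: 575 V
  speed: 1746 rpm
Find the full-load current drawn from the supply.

ω = 2π×1746/60 = 182.8 rad/s; P_out = τω = 387 × 182.8 = 70744 W
P_in = P_out / η = 70744 / 0.890 = 79488 W
I_L = P_in / (√3·V_L·cosφ) = 79488 / (1.732 × 575 × 0.84) = 95 A

95 A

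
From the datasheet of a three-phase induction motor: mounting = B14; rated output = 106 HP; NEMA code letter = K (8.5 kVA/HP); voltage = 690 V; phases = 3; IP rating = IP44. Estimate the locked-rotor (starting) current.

754 A

S_LR = 8.5 × 106 = 901 kVA
I_LR = S_LR/(√3·V_L) = 901000/(1.732×690) = 754 A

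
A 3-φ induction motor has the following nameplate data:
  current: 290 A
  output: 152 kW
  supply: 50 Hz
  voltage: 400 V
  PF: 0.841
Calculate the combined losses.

P_in = √3·V·I·cosφ = 1.732×400×290×0.841 = 168967 W
P_out = 152000 W
Losses = P_in − P_out = 168967 − 152000 = 16967 W

17 kW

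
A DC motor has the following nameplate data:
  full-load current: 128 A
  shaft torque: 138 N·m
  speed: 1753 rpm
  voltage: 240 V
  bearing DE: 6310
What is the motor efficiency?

ω = 2π × 1753/60 = 183.6 rad/s; P_out = τω = 138 × 183.6 = 25337 W
P_in = V·I = 240 × 128 = 30720 W
η = P_out / P_in = 25337 / 30720 = 0.825 = 82.5%

82.5 %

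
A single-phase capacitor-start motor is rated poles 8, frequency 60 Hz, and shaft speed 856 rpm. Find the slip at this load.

n_s = 120f/p = 120×60/8 = 900 rpm
s = (n_s − n)/n_s = (900 − 856)/900 = 0.0489

4.89 %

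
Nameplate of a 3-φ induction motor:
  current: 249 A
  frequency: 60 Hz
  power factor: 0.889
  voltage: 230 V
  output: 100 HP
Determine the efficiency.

84.6 %

P_out = 100 × 746 = 74600 W
P_in = √3·V_L·I_L·cosφ = 1.732 × 230 × 249 × 0.889 = 88181 W
η = P_out / P_in = 74600 / 88181 = 0.846 = 84.6%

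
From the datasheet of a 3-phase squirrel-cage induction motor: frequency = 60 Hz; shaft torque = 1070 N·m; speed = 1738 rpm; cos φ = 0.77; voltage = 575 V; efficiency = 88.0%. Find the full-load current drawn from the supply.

ω = 2π×1738/60 = 182 rad/s; P_out = τω = 1070 × 182 = 194740 W
P_in = P_out / η = 194740 / 0.880 = 221295 W
I_L = P_in / (√3·V_L·cosφ) = 221295 / (1.732 × 575 × 0.77) = 289 A

289 A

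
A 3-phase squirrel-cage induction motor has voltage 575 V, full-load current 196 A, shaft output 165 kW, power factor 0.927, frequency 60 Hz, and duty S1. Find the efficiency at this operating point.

91.2 %

P_out = 165 kW = 165000 W
P_in = √3·V_L·I_L·cosφ = 1.732 × 575 × 196 × 0.927 = 180947 W
η = P_out / P_in = 165000 / 180947 = 0.912 = 91.2%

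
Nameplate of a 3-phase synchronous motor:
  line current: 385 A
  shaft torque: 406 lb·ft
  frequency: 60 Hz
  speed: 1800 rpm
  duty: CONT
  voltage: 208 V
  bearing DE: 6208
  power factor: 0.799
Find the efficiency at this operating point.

τ = 406 lb·ft × 1.356 = 550.5 N·m
ω = 2π × 1800/60 = 188.5 rad/s; P_out = τω = 550.5 × 188.5 = 103769 W
P_in = √3·V_L·I_L·cosφ = 1.732 × 208 × 385 × 0.799 = 110820 W
η = P_out / P_in = 103769 / 110820 = 0.936 = 93.6%

93.6 %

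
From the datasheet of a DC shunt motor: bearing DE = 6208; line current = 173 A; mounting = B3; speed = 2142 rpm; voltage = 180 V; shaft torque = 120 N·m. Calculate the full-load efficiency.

86.4 %

ω = 2π × 2142/60 = 224.3 rad/s; P_out = τω = 120 × 224.3 = 26916 W
P_in = V·I = 180 × 173 = 31140 W
η = P_out / P_in = 26916 / 31140 = 0.864 = 86.4%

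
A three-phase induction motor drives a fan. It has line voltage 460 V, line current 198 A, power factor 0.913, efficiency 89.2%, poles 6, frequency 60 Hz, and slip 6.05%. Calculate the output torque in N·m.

1090 N·m

P_in = √3·V·I·cosφ = 1.732 × 460 × 198 × 0.913 = 144026 W
P_out = η·P_in = 0.892 × 144026 = 128471 W
n_s = 120×60/6 = 1200 rpm; n = 1200×(1−0.0605) = 1127 rpm
ω = 2π×1127/60 = 118 rad/s
τ = P_out/ω = 128471/118 = 1090 N·m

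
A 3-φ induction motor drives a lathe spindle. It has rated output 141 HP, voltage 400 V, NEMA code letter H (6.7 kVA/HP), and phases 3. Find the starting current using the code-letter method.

1360 A

S_LR = 6.7 × 141 = 944.7 kVA
I_LR = S_LR/(√3·V_L) = 944700/(1.732×400) = 1360 A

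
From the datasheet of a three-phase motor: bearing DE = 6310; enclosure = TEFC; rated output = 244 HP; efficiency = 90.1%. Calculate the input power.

202 kW

P_out = 244 × 746 = 182024 W
P_in = P_out/η = 182024/0.901 = 202024 W = 202 kW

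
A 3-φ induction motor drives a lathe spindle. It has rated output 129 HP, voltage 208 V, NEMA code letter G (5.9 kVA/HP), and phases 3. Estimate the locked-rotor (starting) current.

2110 A

S_LR = 5.9 × 129 = 761.1 kVA
I_LR = S_LR/(√3·V_L) = 761100/(1.732×208) = 2110 A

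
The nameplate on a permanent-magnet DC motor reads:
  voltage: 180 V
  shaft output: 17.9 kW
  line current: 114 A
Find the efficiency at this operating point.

P_out = 17.9 kW = 17900 W
P_in = V·I = 180 × 114 = 20520 W
η = P_out / P_in = 17900 / 20520 = 0.872 = 87.2%

87.2 %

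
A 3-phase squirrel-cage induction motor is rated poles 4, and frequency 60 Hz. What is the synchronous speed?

1800 rpm

n_s = 120f/p = 120×60/4 = 1800 rpm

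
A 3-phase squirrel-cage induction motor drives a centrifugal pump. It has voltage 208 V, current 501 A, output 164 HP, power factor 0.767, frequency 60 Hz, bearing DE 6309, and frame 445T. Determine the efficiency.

P_out = 164 × 746 = 122344 W
P_in = √3·V_L·I_L·cosφ = 1.732 × 208 × 501 × 0.767 = 138434 W
η = P_out / P_in = 122344 / 138434 = 0.884 = 88.4%

88.4 %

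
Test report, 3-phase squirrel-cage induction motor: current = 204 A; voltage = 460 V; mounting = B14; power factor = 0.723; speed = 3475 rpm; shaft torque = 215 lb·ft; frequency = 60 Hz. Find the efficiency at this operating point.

τ = 215 lb·ft × 1.356 = 291.5 N·m
ω = 2π × 3475/60 = 363.9 rad/s; P_out = τω = 291.5 × 363.9 = 106077 W
P_in = √3·V_L·I_L·cosφ = 1.732 × 460 × 204 × 0.723 = 117510 W
η = P_out / P_in = 106077 / 117510 = 0.903 = 90.3%

90.3 %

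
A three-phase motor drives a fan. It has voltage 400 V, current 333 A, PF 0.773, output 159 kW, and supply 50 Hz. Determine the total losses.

P_in = √3·V·I·cosφ = 1.732×400×333×0.773 = 178333 W
P_out = 159000 W
Losses = P_in − P_out = 178333 − 159000 = 19333 W

19.3 kW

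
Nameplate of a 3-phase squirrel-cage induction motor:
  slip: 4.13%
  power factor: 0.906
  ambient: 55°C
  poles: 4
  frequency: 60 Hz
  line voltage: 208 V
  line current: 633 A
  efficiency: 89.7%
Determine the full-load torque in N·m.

1030 N·m

P_in = √3·V·I·cosφ = 1.732 × 208 × 633 × 0.906 = 206606 W
P_out = η·P_in = 0.897 × 206606 = 185326 W
n_s = 120×60/4 = 1800 rpm; n = 1800×(1−0.0413) = 1726 rpm
ω = 2π×1726/60 = 180.7 rad/s
τ = P_out/ω = 185326/180.7 = 1030 N·m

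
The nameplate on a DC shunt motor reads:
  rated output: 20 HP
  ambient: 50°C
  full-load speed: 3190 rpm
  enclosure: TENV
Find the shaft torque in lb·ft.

P_out = 20 × 746 = 14920 W
ω = 2π × 3190/60 = 334.1 rad/s
τ = P_out/ω = 14920/334.1 = 44.66 N·m
In lb·ft: 44.66/1.356 = 32.9 lb·ft

32.9 lb·ft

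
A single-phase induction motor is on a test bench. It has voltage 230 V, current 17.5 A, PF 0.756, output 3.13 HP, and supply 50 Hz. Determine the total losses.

708 W

P_in = V·I·cosφ = 230×17.5×0.756 = 3043 W
P_out = 3.13×746 = 2335 W
Losses = P_in − P_out = 3043 − 2335 = 708 W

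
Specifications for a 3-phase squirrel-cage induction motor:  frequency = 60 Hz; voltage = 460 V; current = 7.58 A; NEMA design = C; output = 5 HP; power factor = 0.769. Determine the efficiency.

P_out = 5 × 746 = 3730 W
P_in = √3·V_L·I_L·cosφ = 1.732 × 460 × 7.58 × 0.769 = 4644 W
η = P_out / P_in = 3730 / 4644 = 0.803 = 80.3%

80.3 %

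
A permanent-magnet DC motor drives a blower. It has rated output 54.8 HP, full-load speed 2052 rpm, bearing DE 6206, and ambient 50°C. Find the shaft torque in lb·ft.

P_out = 54.8 × 746 = 40881 W
ω = 2π × 2052/60 = 214.9 rad/s
τ = P_out/ω = 40881/214.9 = 190.2 N·m
In lb·ft: 190.2/1.356 = 140 lb·ft

140 lb·ft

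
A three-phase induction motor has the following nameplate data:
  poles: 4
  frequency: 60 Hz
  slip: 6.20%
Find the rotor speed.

1688 rpm

n_s = 120f/p = 120×60/4 = 1800 rpm
n = n_s(1 − s) = 1800 × (1 − 0.062) = 1688 rpm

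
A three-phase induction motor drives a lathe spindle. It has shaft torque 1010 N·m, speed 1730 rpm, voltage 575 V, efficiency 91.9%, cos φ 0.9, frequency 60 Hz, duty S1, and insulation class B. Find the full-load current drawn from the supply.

ω = 2π×1730/60 = 181.2 rad/s; P_out = τω = 1010 × 181.2 = 183012 W
P_in = P_out / η = 183012 / 0.919 = 199143 W
I_L = P_in / (√3·V_L·cosφ) = 199143 / (1.732 × 575 × 0.9) = 222 A

222 A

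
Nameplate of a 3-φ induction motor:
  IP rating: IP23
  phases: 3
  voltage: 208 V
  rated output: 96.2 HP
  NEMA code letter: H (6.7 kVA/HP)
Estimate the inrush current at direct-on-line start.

S_LR = 6.7 × 96.2 = 644.54 kVA
I_LR = S_LR/(√3·V_L) = 644540/(1.732×208) = 1790 A

1790 A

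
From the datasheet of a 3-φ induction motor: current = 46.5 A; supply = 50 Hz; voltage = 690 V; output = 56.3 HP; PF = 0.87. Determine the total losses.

P_in = √3·V·I·cosφ = 1.732×690×46.5×0.87 = 48347 W
P_out = 56.3×746 = 42000 W
Losses = P_in − P_out = 48347 − 42000 = 6347 W

6350 W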